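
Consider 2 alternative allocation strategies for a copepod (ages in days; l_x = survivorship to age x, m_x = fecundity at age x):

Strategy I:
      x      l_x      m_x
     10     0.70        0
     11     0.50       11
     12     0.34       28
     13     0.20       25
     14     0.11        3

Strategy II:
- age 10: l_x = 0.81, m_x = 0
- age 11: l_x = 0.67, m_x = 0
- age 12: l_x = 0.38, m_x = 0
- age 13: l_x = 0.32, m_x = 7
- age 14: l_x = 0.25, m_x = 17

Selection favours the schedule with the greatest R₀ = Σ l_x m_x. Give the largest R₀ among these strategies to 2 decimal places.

Strategy I: R₀ = 0.70×0 + 0.50×11 + 0.34×28 + 0.20×25 + 0.11×3 = 20.3500
Strategy II: R₀ = 0.81×0 + 0.67×0 + 0.38×0 + 0.32×7 + 0.25×17 = 6.4900
Highest R₀: strategy I with 20.3500.

20.35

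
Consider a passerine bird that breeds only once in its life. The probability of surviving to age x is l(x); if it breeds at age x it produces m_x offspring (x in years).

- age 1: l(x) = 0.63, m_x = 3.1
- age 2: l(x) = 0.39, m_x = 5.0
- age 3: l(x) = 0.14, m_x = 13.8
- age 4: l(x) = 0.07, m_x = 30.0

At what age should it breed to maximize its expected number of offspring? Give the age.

Expected offspring if breeding at age x = l(x) × m_x:
  age 1: 0.63 × 3.1 = 1.953
  age 2: 0.39 × 5.0 = 1.950
  age 3: 0.14 × 13.8 = 1.932
  age 4: 0.07 × 30.0 = 2.100
Maximum at age 4 (2.100).

4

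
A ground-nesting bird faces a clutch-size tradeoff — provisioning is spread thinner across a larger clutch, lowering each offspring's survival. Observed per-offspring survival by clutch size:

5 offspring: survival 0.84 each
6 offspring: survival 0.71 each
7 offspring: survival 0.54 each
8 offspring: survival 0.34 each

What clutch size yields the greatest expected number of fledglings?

6

Expected fledglings = c × s(c):
  c=5: 5 × 0.84 = 4.200
  c=6: 6 × 0.71 = 4.260
  c=7: 7 × 0.54 = 3.780
  c=8: 8 × 0.34 = 2.720
Maximum at c = 6 (4.260 fledglings).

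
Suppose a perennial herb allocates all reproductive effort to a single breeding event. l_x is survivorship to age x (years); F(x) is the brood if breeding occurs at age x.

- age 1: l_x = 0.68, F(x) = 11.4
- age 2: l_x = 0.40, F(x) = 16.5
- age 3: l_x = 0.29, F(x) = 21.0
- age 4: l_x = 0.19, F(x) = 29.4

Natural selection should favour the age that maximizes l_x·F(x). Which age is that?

Expected offspring if breeding at age x = l_x × F(x):
  age 1: 0.68 × 11.4 = 7.752
  age 2: 0.40 × 16.5 = 6.600
  age 3: 0.29 × 21.0 = 6.090
  age 4: 0.19 × 29.4 = 5.586
Maximum at age 1 (7.752).

1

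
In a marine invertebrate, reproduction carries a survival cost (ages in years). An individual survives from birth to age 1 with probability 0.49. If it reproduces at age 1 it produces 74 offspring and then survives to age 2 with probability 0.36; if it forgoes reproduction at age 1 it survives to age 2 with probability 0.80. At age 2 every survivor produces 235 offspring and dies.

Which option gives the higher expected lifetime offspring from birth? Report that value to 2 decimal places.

92.12

breed at age 1: R₀ = 0.49 × (74 + 0.36 × 235) = 0.49 × 158.6000 = 77.7140
delay to age 2: R₀ = 0.49 × (0.80 × 235) = 0.49 × 188.0000 = 92.1200
Higher: delay to age 2 (92.1200).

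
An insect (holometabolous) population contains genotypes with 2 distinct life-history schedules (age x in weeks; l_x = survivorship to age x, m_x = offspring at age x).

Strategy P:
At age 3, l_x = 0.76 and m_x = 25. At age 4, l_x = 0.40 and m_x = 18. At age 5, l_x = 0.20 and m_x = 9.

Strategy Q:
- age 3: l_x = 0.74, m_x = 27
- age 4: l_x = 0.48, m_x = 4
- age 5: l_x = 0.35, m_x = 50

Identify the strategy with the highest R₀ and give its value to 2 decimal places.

Strategy P: R₀ = 0.76×25 + 0.40×18 + 0.20×9 = 28.0000
Strategy Q: R₀ = 0.74×27 + 0.48×4 + 0.35×50 = 39.4000
Highest R₀: strategy Q with 39.4000.

39.40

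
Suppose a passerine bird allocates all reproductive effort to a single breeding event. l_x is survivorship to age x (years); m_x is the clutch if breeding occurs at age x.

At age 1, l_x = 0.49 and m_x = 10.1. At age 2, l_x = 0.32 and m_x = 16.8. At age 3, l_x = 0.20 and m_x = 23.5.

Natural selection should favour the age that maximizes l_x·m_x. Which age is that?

2

Expected offspring if breeding at age x = l_x × m_x:
  age 1: 0.49 × 10.1 = 4.949
  age 2: 0.32 × 16.8 = 5.376
  age 3: 0.20 × 23.5 = 4.700
Maximum at age 2 (5.376).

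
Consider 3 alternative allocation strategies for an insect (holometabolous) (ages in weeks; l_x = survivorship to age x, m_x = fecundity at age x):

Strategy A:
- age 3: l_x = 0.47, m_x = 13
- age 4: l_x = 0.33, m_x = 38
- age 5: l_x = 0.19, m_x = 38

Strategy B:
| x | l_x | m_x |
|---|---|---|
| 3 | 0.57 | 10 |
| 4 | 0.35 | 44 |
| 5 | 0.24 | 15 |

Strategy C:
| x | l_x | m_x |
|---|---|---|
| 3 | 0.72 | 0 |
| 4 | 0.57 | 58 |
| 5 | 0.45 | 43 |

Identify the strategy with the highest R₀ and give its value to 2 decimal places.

Strategy A: R₀ = 0.47×13 + 0.33×38 + 0.19×38 = 25.8700
Strategy B: R₀ = 0.57×10 + 0.35×44 + 0.24×15 = 24.7000
Strategy C: R₀ = 0.72×0 + 0.57×58 + 0.45×43 = 52.4100
Highest R₀: strategy C with 52.4100.

52.41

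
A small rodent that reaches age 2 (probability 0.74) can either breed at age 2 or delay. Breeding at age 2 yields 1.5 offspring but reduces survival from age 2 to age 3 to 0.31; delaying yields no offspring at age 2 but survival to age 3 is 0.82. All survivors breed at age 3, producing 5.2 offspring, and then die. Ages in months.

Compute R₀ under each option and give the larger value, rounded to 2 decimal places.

breed at age 2: R₀ = 0.74 × (1.5 + 0.31 × 5.2) = 0.74 × 3.1120 = 2.3029
delay to age 3: R₀ = 0.74 × (0.82 × 5.2) = 0.74 × 4.2640 = 3.1554
Higher: delay to age 3 (3.1554).

3.16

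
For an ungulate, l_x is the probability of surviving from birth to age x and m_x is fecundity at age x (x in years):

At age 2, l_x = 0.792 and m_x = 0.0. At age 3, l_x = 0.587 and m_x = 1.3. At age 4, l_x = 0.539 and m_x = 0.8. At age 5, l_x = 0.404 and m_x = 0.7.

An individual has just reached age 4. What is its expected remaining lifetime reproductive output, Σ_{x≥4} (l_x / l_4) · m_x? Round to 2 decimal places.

1.32

l_4 = 0.539. Conditional survival from age 4 to x is l_x / l_4.
  x=4: (0.539/0.539) × 0.8 = 0.8000
  x=5: (0.404/0.539) × 0.7 = 0.5247
Sum = 0.8000 + 0.5247 = 1.3247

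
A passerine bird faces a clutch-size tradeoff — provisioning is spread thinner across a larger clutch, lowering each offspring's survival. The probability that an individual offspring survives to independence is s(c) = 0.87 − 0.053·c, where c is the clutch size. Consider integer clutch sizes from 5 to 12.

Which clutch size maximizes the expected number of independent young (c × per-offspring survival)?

8

Expected independent young = c × s(c):
  c=5: 5 × 0.605 = 3.025
  c=6: 6 × 0.552 = 3.312
  c=7: 7 × 0.499 = 3.493
  c=8: 8 × 0.446 = 3.568
  c=9: 9 × 0.393 = 3.537
  c=10: 10 × 0.340 = 3.400
  c=11: 11 × 0.287 = 3.157
  c=12: 12 × 0.234 = 2.808
Maximum at c = 8 (3.568 independent young).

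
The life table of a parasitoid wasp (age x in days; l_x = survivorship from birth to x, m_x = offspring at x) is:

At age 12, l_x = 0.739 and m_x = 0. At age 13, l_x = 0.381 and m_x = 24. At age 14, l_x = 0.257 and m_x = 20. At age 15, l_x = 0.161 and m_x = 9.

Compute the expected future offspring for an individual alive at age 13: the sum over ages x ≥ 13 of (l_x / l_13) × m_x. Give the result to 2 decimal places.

l_13 = 0.381. Conditional survival from age 13 to x is l_x / l_13.
  x=13: (0.381/0.381) × 24 = 24.0000
  x=14: (0.257/0.381) × 20 = 13.4908
  x=15: (0.161/0.381) × 9 = 3.8031
Sum = 24.0000 + 13.4908 + 3.8031 = 41.2940

41.29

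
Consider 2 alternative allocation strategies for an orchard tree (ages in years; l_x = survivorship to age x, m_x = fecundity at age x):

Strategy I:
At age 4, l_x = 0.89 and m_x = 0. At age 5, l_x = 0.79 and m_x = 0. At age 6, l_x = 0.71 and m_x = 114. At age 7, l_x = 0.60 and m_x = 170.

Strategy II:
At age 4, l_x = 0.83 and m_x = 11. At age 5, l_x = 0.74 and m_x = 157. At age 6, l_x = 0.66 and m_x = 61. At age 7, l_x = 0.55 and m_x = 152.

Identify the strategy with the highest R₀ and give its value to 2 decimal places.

Strategy I: R₀ = 0.89×0 + 0.79×0 + 0.71×114 + 0.60×170 = 182.9400
Strategy II: R₀ = 0.83×11 + 0.74×157 + 0.66×61 + 0.55×152 = 249.1700
Highest R₀: strategy II with 249.1700.

249.17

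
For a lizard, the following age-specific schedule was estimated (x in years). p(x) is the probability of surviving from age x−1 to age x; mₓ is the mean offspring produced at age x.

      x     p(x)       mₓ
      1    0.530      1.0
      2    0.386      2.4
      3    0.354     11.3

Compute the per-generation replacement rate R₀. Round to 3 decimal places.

1.839

Survivorship from birth: l_x = p_1·p_2·…·p_x.
  l_1 = 0.53000
  l_2 = 0.20458
  l_3 = 0.07242
R₀ = Σ l_x mₓ:
  age 1: 0.53000 × 1.0 = 0.5300
  age 2: 0.20458 × 2.4 = 0.4910
  age 3: 0.07242 × 11.3 = 0.8183
R₀ = 0.5300 + 0.4910 + 0.8183 = 1.8393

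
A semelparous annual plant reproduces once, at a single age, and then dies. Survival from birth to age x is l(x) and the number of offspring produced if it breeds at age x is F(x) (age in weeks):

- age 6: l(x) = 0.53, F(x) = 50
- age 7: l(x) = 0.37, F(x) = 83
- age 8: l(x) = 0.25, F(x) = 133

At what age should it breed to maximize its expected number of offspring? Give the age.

Expected offspring if breeding at age x = l(x) × F(x):
  age 6: 0.53 × 50 = 26.500
  age 7: 0.37 × 83 = 30.710
  age 8: 0.25 × 133 = 33.250
Maximum at age 8 (33.250).

8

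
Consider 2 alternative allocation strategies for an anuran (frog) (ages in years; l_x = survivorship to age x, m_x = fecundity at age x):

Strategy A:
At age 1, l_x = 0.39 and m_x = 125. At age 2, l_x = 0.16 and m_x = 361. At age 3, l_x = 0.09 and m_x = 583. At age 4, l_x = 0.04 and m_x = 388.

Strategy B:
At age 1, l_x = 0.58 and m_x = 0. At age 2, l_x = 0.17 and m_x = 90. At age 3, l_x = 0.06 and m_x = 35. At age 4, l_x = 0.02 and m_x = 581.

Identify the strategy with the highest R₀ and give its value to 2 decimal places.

174.50

Strategy A: R₀ = 0.39×125 + 0.16×361 + 0.09×583 + 0.04×388 = 174.5000
Strategy B: R₀ = 0.58×0 + 0.17×90 + 0.06×35 + 0.02×581 = 29.0200
Highest R₀: strategy A with 174.5000.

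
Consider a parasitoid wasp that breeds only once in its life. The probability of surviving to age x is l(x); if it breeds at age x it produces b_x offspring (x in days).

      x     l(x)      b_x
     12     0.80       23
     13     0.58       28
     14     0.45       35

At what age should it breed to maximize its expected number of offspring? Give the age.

12

Expected offspring if breeding at age x = l(x) × b_x:
  age 12: 0.80 × 23 = 18.400
  age 13: 0.58 × 28 = 16.240
  age 14: 0.45 × 35 = 15.750
Maximum at age 12 (18.400).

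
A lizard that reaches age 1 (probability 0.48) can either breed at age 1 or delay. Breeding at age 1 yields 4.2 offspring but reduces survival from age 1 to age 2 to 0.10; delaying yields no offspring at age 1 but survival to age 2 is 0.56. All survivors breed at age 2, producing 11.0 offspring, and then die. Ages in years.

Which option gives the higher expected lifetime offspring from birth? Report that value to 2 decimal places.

2.96

breed at age 1: R₀ = 0.48 × (4.2 + 0.10 × 11.0) = 0.48 × 5.3000 = 2.5440
delay to age 2: R₀ = 0.48 × (0.56 × 11.0) = 0.48 × 6.1600 = 2.9568
Higher: delay to age 2 (2.9568).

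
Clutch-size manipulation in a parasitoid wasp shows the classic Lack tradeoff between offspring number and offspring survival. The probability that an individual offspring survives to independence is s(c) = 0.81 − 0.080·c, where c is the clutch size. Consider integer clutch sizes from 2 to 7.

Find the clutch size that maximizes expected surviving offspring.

5

Expected surviving offspring = c × s(c):
  c=2: 2 × 0.650 = 1.300
  c=3: 3 × 0.570 = 1.710
  c=4: 4 × 0.490 = 1.960
  c=5: 5 × 0.410 = 2.050
  c=6: 6 × 0.330 = 1.980
  c=7: 7 × 0.250 = 1.750
Maximum at c = 5 (2.050 surviving offspring).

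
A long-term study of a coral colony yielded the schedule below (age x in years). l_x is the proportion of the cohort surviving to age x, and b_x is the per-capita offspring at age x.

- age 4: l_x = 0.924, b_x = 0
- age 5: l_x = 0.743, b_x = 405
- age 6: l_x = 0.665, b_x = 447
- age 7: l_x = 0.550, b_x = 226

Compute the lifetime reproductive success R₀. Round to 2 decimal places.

722.47

R₀ = Σ l_x b_x:
  age 4: 0.924 × 0 = 0.0000
  age 5: 0.743 × 405 = 300.9150
  age 6: 0.665 × 447 = 297.2550
  age 7: 0.550 × 226 = 124.3000
R₀ = 0.0000 + 300.9150 + 297.2550 + 124.3000 = 722.4700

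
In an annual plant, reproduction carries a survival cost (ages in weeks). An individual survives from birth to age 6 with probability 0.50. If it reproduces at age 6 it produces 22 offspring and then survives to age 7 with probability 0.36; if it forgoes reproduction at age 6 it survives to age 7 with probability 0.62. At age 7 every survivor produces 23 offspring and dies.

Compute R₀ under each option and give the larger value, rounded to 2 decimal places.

15.14

breed at age 6: R₀ = 0.50 × (22 + 0.36 × 23) = 0.50 × 30.2800 = 15.1400
delay to age 7: R₀ = 0.50 × (0.62 × 23) = 0.50 × 14.2600 = 7.1300
Higher: breed at age 6 (15.1400).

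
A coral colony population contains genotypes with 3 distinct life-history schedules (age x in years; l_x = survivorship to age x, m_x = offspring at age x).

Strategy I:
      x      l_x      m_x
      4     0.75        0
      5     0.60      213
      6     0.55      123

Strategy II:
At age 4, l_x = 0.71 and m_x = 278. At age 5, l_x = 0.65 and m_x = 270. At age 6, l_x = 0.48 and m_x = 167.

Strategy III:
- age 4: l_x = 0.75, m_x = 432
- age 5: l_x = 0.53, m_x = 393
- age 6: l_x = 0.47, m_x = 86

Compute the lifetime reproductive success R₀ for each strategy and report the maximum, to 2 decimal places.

Strategy I: R₀ = 0.75×0 + 0.60×213 + 0.55×123 = 195.4500
Strategy II: R₀ = 0.71×278 + 0.65×270 + 0.48×167 = 453.0400
Strategy III: R₀ = 0.75×432 + 0.53×393 + 0.47×86 = 572.7100
Highest R₀: strategy III with 572.7100.

572.71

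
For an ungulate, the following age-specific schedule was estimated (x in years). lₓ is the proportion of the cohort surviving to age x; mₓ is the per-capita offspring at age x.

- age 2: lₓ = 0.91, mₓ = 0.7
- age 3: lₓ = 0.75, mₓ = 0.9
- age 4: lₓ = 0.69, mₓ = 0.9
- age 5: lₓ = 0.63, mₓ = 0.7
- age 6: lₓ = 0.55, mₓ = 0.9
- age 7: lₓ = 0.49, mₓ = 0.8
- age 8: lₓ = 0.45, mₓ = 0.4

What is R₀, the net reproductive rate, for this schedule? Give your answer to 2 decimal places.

3.44

R₀ = Σ lₓ mₓ:
  age 2: 0.91 × 0.7 = 0.6370
  age 3: 0.75 × 0.9 = 0.6750
  age 4: 0.69 × 0.9 = 0.6210
  age 5: 0.63 × 0.7 = 0.4410
  age 6: 0.55 × 0.9 = 0.4950
  age 7: 0.49 × 0.8 = 0.3920
  age 8: 0.45 × 0.4 = 0.1800
R₀ = 0.6370 + 0.6750 + 0.6210 + 0.4410 + 0.4950 + 0.3920 + 0.1800 = 3.4410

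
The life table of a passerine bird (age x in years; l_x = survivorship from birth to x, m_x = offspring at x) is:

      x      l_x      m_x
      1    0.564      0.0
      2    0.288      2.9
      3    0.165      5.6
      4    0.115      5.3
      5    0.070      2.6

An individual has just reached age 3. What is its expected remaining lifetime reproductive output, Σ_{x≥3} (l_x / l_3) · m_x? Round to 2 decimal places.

10.40

l_3 = 0.165. Conditional survival from age 3 to x is l_x / l_3.
  x=3: (0.165/0.165) × 5.6 = 5.6000
  x=4: (0.115/0.165) × 5.3 = 3.6939
  x=5: (0.070/0.165) × 2.6 = 1.1030
Sum = 5.6000 + 3.6939 + 1.1030 = 10.3970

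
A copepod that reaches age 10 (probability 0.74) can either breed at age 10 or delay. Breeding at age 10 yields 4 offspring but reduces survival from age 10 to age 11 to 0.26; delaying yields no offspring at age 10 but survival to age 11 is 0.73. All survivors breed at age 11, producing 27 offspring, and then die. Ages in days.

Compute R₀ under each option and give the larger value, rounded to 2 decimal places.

breed at age 10: R₀ = 0.74 × (4 + 0.26 × 27) = 0.74 × 11.0200 = 8.1548
delay to age 11: R₀ = 0.74 × (0.73 × 27) = 0.74 × 19.7100 = 14.5854
Higher: delay to age 11 (14.5854).

14.59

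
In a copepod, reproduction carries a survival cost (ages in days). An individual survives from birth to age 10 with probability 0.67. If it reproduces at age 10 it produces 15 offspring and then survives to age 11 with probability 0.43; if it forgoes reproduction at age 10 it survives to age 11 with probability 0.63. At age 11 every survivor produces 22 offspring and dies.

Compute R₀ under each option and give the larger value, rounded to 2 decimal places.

16.39

breed at age 10: R₀ = 0.67 × (15 + 0.43 × 22) = 0.67 × 24.4600 = 16.3882
delay to age 11: R₀ = 0.67 × (0.63 × 22) = 0.67 × 13.8600 = 9.2862
Higher: breed at age 10 (16.3882).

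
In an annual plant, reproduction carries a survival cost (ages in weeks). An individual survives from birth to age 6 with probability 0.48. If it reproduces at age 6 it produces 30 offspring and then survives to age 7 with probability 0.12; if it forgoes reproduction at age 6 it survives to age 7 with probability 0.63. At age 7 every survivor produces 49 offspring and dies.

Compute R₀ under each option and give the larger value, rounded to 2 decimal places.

breed at age 6: R₀ = 0.48 × (30 + 0.12 × 49) = 0.48 × 35.8800 = 17.2224
delay to age 7: R₀ = 0.48 × (0.63 × 49) = 0.48 × 30.8700 = 14.8176
Higher: breed at age 6 (17.2224).

17.22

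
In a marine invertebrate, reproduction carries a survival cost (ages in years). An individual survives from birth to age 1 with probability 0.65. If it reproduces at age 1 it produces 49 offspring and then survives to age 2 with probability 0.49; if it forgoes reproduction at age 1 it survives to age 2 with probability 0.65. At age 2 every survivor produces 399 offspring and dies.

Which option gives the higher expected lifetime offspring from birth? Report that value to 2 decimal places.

breed at age 1: R₀ = 0.65 × (49 + 0.49 × 399) = 0.65 × 244.5100 = 158.9315
delay to age 2: R₀ = 0.65 × (0.65 × 399) = 0.65 × 259.3500 = 168.5775
Higher: delay to age 2 (168.5775).

168.58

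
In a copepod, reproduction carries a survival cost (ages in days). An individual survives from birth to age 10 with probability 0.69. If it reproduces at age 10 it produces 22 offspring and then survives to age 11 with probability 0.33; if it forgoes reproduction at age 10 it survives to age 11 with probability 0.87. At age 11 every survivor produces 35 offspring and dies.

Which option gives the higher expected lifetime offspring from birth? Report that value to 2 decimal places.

breed at age 10: R₀ = 0.69 × (22 + 0.33 × 35) = 0.69 × 33.5500 = 23.1495
delay to age 11: R₀ = 0.69 × (0.87 × 35) = 0.69 × 30.4500 = 21.0105
Higher: breed at age 10 (23.1495).

23.15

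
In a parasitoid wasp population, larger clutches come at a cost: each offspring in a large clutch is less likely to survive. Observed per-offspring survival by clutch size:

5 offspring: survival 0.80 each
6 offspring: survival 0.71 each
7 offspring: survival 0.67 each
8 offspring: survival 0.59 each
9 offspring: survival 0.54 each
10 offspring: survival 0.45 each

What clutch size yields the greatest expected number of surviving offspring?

Expected surviving offspring = c × s(c):
  c=5: 5 × 0.80 = 4.000
  c=6: 6 × 0.71 = 4.260
  c=7: 7 × 0.67 = 4.690
  c=8: 8 × 0.59 = 4.720
  c=9: 9 × 0.54 = 4.860
  c=10: 10 × 0.45 = 4.500
Maximum at c = 9 (4.860 surviving offspring).

9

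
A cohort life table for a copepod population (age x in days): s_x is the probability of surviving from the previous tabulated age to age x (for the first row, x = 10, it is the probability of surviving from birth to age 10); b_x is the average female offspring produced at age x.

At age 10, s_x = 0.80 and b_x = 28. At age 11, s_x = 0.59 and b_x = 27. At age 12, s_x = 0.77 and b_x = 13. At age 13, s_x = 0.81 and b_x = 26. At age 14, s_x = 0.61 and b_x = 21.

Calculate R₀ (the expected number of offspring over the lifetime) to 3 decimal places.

51.294

Survivorship from birth: l_x = s_10·s_11·…·s_x.
  l_10 = 0.80000
  l_11 = 0.47200
  l_12 = 0.36344
  l_13 = 0.29439
  l_14 = 0.17958
R₀ = Σ l_x b_x:
  age 10: 0.80000 × 28 = 22.4000
  age 11: 0.47200 × 27 = 12.7440
  age 12: 0.36344 × 13 = 4.7247
  age 13: 0.29439 × 26 = 7.6541
  age 14: 0.17958 × 21 = 3.7712
R₀ = 22.4000 + 12.7440 + 4.7247 + 7.6541 + 3.7712 = 51.2940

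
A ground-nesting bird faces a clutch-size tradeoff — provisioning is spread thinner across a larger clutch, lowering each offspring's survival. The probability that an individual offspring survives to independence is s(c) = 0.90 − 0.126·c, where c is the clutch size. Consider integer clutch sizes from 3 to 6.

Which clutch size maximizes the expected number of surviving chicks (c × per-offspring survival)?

Expected surviving chicks = c × s(c):
  c=3: 3 × 0.522 = 1.566
  c=4: 4 × 0.396 = 1.584
  c=5: 5 × 0.270 = 1.350
  c=6: 6 × 0.144 = 0.864
Maximum at c = 4 (1.584 surviving chicks).

4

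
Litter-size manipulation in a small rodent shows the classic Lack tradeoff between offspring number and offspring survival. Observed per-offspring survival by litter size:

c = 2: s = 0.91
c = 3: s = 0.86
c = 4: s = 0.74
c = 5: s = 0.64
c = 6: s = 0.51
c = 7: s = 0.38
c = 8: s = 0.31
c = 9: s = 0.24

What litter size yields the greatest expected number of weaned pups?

5

Expected weaned pups = c × s(c):
  c=2: 2 × 0.91 = 1.820
  c=3: 3 × 0.86 = 2.580
  c=4: 4 × 0.74 = 2.960
  c=5: 5 × 0.64 = 3.200
  c=6: 6 × 0.51 = 3.060
  c=7: 7 × 0.38 = 2.660
  c=8: 8 × 0.31 = 2.480
  c=9: 9 × 0.24 = 2.160
Maximum at c = 5 (3.200 weaned pups).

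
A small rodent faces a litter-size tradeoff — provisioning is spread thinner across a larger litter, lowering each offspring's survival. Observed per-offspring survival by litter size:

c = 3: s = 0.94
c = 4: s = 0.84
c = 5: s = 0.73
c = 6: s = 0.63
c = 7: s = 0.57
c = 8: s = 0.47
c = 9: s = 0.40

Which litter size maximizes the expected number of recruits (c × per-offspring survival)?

Expected recruits = c × s(c):
  c=3: 3 × 0.94 = 2.820
  c=4: 4 × 0.84 = 3.360
  c=5: 5 × 0.73 = 3.650
  c=6: 6 × 0.63 = 3.780
  c=7: 7 × 0.57 = 3.990
  c=8: 8 × 0.47 = 3.760
  c=9: 9 × 0.40 = 3.600
Maximum at c = 7 (3.990 recruits).

7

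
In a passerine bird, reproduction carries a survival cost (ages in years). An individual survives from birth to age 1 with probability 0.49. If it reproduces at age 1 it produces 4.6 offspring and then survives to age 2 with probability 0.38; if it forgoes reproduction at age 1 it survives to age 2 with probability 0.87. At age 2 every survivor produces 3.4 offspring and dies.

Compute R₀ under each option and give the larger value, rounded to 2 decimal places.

breed at age 1: R₀ = 0.49 × (4.6 + 0.38 × 3.4) = 0.49 × 5.8920 = 2.8871
delay to age 2: R₀ = 0.49 × (0.87 × 3.4) = 0.49 × 2.9580 = 1.4494
Higher: breed at age 1 (2.8871).

2.89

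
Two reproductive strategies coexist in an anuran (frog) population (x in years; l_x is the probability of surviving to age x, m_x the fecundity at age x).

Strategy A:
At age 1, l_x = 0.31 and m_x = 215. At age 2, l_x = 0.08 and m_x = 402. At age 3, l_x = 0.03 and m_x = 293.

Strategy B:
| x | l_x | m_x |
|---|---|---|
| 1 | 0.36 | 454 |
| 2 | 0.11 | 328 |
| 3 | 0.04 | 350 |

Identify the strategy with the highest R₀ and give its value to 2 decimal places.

Strategy A: R₀ = 0.31×215 + 0.08×402 + 0.03×293 = 107.6000
Strategy B: R₀ = 0.36×454 + 0.11×328 + 0.04×350 = 213.5200
Highest R₀: strategy B with 213.5200.

213.52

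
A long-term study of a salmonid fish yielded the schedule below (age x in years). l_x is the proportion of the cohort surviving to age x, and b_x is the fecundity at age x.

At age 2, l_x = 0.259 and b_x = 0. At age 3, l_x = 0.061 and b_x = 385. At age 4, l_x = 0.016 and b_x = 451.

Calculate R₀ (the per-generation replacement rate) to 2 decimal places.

30.70

R₀ = Σ l_x b_x:
  age 2: 0.259 × 0 = 0.0000
  age 3: 0.061 × 385 = 23.4850
  age 4: 0.016 × 451 = 7.2160
R₀ = 0.0000 + 23.4850 + 7.2160 = 30.7010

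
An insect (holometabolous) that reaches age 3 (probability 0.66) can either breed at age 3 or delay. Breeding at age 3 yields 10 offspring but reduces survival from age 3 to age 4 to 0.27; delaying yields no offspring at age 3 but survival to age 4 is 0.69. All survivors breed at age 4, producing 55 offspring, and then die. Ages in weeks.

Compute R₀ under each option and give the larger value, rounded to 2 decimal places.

breed at age 3: R₀ = 0.66 × (10 + 0.27 × 55) = 0.66 × 24.8500 = 16.4010
delay to age 4: R₀ = 0.66 × (0.69 × 55) = 0.66 × 37.9500 = 25.0470
Higher: delay to age 4 (25.0470).

25.05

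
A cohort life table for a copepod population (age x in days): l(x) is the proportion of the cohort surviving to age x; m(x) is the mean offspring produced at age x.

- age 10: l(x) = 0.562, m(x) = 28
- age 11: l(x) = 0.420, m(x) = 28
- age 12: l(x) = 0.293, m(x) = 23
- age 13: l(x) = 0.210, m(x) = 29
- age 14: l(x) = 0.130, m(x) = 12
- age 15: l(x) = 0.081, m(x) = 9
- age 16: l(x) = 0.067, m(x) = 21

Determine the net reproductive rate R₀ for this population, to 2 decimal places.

44.02

R₀ = Σ l(x) m(x):
  age 10: 0.562 × 28 = 15.7360
  age 11: 0.420 × 28 = 11.7600
  age 12: 0.293 × 23 = 6.7390
  age 13: 0.210 × 29 = 6.0900
  age 14: 0.130 × 12 = 1.5600
  age 15: 0.081 × 9 = 0.7290
  age 16: 0.067 × 21 = 1.4070
R₀ = 15.7360 + 11.7600 + 6.7390 + 6.0900 + 1.5600 + 0.7290 + 1.4070 = 44.0210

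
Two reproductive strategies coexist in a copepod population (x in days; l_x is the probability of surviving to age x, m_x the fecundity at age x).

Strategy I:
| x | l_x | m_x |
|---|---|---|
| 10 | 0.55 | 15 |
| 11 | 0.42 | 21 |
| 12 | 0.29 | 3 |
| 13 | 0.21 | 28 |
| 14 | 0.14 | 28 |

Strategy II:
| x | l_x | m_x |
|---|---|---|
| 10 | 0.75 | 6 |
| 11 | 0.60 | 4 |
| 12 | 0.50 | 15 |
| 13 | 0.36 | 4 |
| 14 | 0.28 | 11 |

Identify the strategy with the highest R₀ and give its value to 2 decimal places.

27.74

Strategy I: R₀ = 0.55×15 + 0.42×21 + 0.29×3 + 0.21×28 + 0.14×28 = 27.7400
Strategy II: R₀ = 0.75×6 + 0.60×4 + 0.50×15 + 0.36×4 + 0.28×11 = 18.9200
Highest R₀: strategy I with 27.7400.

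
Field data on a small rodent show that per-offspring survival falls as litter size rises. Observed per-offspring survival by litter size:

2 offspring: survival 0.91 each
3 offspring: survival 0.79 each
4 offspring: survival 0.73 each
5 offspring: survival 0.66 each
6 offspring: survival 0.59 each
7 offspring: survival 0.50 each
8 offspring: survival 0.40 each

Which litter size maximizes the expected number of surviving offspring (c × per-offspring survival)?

Expected surviving offspring = c × s(c):
  c=2: 2 × 0.91 = 1.820
  c=3: 3 × 0.79 = 2.370
  c=4: 4 × 0.73 = 2.920
  c=5: 5 × 0.66 = 3.300
  c=6: 6 × 0.59 = 3.540
  c=7: 7 × 0.50 = 3.500
  c=8: 8 × 0.40 = 3.200
Maximum at c = 6 (3.540 surviving offspring).

6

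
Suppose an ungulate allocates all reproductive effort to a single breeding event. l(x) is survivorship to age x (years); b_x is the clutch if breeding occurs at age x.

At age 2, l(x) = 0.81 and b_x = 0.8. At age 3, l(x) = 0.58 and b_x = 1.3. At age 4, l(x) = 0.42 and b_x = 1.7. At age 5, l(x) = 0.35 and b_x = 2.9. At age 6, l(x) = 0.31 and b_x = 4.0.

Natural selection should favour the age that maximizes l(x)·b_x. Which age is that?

Expected offspring if breeding at age x = l(x) × b_x:
  age 2: 0.81 × 0.8 = 0.648
  age 3: 0.58 × 1.3 = 0.754
  age 4: 0.42 × 1.7 = 0.714
  age 5: 0.35 × 2.9 = 1.015
  age 6: 0.31 × 4.0 = 1.240
Maximum at age 6 (1.240).

6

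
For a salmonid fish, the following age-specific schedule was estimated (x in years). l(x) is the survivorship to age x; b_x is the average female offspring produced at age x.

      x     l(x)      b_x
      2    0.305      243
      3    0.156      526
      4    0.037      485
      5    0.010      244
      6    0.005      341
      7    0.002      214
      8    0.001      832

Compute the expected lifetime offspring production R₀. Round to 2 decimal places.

R₀ = Σ l(x) b_x:
  age 2: 0.305 × 243 = 74.1150
  age 3: 0.156 × 526 = 82.0560
  age 4: 0.037 × 485 = 17.9450
  age 5: 0.010 × 244 = 2.4400
  age 6: 0.005 × 341 = 1.7050
  age 7: 0.002 × 214 = 0.4280
  age 8: 0.001 × 832 = 0.8320
R₀ = 74.1150 + 82.0560 + 17.9450 + 2.4400 + 1.7050 + 0.4280 + 0.8320 = 179.5210

179.52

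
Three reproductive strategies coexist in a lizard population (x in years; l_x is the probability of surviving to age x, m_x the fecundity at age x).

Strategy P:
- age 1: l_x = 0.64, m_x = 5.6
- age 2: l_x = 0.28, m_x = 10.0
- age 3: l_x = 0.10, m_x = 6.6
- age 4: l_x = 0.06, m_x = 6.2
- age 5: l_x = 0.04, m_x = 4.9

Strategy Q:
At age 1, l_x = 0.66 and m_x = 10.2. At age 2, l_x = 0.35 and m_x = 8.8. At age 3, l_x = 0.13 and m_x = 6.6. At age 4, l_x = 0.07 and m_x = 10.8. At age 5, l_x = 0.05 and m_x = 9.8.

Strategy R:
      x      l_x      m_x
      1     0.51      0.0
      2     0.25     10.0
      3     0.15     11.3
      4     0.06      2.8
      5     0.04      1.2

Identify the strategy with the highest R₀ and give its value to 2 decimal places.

Strategy P: R₀ = 0.64×5.6 + 0.28×10.0 + 0.10×6.6 + 0.06×6.2 + 0.04×4.9 = 7.6120
Strategy Q: R₀ = 0.66×10.2 + 0.35×8.8 + 0.13×6.6 + 0.07×10.8 + 0.05×9.8 = 11.9160
Strategy R: R₀ = 0.51×0.0 + 0.25×10.0 + 0.15×11.3 + 0.06×2.8 + 0.04×1.2 = 4.4110
Highest R₀: strategy Q with 11.9160.

11.92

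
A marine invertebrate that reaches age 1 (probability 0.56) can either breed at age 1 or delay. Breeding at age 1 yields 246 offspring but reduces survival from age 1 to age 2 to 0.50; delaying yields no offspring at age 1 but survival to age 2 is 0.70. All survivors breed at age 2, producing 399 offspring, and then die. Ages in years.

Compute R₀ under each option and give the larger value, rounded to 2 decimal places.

249.48

breed at age 1: R₀ = 0.56 × (246 + 0.50 × 399) = 0.56 × 445.5000 = 249.4800
delay to age 2: R₀ = 0.56 × (0.70 × 399) = 0.56 × 279.3000 = 156.4080
Higher: breed at age 1 (249.4800).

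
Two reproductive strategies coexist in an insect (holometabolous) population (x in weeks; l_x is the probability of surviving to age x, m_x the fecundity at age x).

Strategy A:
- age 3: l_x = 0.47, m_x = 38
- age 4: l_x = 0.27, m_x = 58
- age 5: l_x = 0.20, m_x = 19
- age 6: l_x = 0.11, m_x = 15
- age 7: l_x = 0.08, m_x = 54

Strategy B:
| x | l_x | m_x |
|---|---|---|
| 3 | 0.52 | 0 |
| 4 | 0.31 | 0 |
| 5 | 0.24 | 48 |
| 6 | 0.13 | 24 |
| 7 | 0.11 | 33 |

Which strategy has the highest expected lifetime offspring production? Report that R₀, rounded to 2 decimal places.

43.29

Strategy A: R₀ = 0.47×38 + 0.27×58 + 0.20×19 + 0.11×15 + 0.08×54 = 43.2900
Strategy B: R₀ = 0.52×0 + 0.31×0 + 0.24×48 + 0.13×24 + 0.11×33 = 18.2700
Highest R₀: strategy A with 43.2900.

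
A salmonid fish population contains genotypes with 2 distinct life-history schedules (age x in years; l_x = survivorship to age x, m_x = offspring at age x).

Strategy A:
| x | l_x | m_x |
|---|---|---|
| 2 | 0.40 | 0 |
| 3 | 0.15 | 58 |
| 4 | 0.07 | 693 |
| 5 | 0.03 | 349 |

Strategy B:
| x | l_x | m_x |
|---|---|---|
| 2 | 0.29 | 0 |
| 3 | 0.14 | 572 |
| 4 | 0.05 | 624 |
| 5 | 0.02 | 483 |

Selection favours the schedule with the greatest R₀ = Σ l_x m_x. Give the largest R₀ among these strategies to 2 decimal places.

120.94

Strategy A: R₀ = 0.40×0 + 0.15×58 + 0.07×693 + 0.03×349 = 67.6800
Strategy B: R₀ = 0.29×0 + 0.14×572 + 0.05×624 + 0.02×483 = 120.9400
Highest R₀: strategy B with 120.9400.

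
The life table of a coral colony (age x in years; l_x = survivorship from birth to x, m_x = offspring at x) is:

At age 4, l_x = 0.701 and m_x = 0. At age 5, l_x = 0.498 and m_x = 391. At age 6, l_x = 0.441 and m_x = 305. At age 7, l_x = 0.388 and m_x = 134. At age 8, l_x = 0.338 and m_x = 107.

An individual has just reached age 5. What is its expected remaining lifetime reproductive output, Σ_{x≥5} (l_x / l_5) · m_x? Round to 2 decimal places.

838.11

l_5 = 0.498. Conditional survival from age 5 to x is l_x / l_5.
  x=5: (0.498/0.498) × 391 = 391.0000
  x=6: (0.441/0.498) × 305 = 270.0904
  x=7: (0.388/0.498) × 134 = 104.4016
  x=8: (0.338/0.498) × 107 = 72.6225
Sum = 391.0000 + 270.0904 + 104.4016 + 72.6225 = 838.1145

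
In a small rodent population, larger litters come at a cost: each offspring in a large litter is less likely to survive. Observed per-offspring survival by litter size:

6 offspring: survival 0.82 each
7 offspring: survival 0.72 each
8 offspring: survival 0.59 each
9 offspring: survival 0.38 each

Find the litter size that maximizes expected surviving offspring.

7

Expected surviving offspring = c × s(c):
  c=6: 6 × 0.82 = 4.920
  c=7: 7 × 0.72 = 5.040
  c=8: 8 × 0.59 = 4.720
  c=9: 9 × 0.38 = 3.420
Maximum at c = 7 (5.040 surviving offspring).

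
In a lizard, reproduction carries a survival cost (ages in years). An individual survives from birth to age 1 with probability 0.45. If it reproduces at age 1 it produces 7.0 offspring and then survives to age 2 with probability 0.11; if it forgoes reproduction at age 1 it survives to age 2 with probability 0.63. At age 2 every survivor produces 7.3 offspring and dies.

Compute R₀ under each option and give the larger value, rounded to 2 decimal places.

3.51

breed at age 1: R₀ = 0.45 × (7.0 + 0.11 × 7.3) = 0.45 × 7.8030 = 3.5114
delay to age 2: R₀ = 0.45 × (0.63 × 7.3) = 0.45 × 4.5990 = 2.0696
Higher: breed at age 1 (3.5114).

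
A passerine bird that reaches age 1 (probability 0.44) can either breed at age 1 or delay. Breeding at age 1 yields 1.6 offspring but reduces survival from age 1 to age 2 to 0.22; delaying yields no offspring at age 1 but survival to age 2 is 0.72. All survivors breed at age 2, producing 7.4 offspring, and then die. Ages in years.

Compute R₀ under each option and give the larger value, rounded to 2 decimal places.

2.34

breed at age 1: R₀ = 0.44 × (1.6 + 0.22 × 7.4) = 0.44 × 3.2280 = 1.4203
delay to age 2: R₀ = 0.44 × (0.72 × 7.4) = 0.44 × 5.3280 = 2.3443
Higher: delay to age 2 (2.3443).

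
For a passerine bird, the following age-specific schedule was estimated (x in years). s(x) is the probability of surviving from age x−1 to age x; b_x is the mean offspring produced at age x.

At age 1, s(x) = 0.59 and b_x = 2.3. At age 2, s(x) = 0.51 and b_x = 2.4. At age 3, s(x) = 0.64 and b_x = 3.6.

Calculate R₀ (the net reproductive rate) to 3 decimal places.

Survivorship from birth: l_x = s_1·s_2·…·s_x.
  l_1 = 0.59000
  l_2 = 0.30090
  l_3 = 0.19258
R₀ = Σ l_x b_x:
  age 1: 0.59000 × 2.3 = 1.3570
  age 2: 0.30090 × 2.4 = 0.7222
  age 3: 0.19258 × 3.6 = 0.6933
R₀ = 1.3570 + 0.7222 + 0.6933 = 2.7724

2.772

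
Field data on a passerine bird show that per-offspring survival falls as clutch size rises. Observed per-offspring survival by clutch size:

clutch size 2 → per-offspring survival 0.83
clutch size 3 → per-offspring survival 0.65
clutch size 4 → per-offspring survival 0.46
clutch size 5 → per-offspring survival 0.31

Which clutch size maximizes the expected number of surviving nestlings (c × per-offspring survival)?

3

Expected surviving nestlings = c × s(c):
  c=2: 2 × 0.83 = 1.660
  c=3: 3 × 0.65 = 1.950
  c=4: 4 × 0.46 = 1.840
  c=5: 5 × 0.31 = 1.550
Maximum at c = 3 (1.950 surviving nestlings).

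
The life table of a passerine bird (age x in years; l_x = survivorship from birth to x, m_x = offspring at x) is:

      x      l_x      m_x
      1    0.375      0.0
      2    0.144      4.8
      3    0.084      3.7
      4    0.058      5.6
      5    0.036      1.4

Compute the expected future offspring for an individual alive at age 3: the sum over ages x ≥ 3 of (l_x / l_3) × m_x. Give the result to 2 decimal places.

l_3 = 0.084. Conditional survival from age 3 to x is l_x / l_3.
  x=3: (0.084/0.084) × 3.7 = 3.7000
  x=4: (0.058/0.084) × 5.6 = 3.8667
  x=5: (0.036/0.084) × 1.4 = 0.6000
Sum = 3.7000 + 3.8667 + 0.6000 = 8.1667

8.17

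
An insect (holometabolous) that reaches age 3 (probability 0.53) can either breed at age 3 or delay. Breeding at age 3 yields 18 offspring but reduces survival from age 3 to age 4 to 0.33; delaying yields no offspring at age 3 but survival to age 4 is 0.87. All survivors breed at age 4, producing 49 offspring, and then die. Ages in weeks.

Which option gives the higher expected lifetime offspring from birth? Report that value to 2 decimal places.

22.59

breed at age 3: R₀ = 0.53 × (18 + 0.33 × 49) = 0.53 × 34.1700 = 18.1101
delay to age 4: R₀ = 0.53 × (0.87 × 49) = 0.53 × 42.6300 = 22.5939
Higher: delay to age 4 (22.5939).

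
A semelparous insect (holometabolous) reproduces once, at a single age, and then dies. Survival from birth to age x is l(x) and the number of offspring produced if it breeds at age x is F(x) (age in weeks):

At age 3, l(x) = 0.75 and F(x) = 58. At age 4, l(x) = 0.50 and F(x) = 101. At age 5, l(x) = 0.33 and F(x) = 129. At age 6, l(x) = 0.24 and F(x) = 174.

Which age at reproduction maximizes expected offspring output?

4

Expected offspring if breeding at age x = l(x) × F(x):
  age 3: 0.75 × 58 = 43.500
  age 4: 0.50 × 101 = 50.500
  age 5: 0.33 × 129 = 42.570
  age 6: 0.24 × 174 = 41.760
Maximum at age 4 (50.500).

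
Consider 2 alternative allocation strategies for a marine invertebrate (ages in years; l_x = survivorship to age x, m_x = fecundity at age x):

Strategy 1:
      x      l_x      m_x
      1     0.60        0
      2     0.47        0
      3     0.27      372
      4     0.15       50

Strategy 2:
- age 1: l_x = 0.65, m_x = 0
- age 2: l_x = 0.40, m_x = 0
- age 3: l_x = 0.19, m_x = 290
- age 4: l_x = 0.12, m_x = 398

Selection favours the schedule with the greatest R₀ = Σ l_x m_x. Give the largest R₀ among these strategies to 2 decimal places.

107.94

Strategy 1: R₀ = 0.60×0 + 0.47×0 + 0.27×372 + 0.15×50 = 107.9400
Strategy 2: R₀ = 0.65×0 + 0.40×0 + 0.19×290 + 0.12×398 = 102.8600
Highest R₀: strategy 1 with 107.9400.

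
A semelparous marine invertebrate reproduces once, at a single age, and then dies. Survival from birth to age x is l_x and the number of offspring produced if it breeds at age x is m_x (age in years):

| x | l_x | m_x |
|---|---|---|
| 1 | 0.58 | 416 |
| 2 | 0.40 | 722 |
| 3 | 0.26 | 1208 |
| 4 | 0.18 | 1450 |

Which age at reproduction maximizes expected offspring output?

Expected offspring if breeding at age x = l_x × m_x:
  age 1: 0.58 × 416 = 241.280
  age 2: 0.40 × 722 = 288.800
  age 3: 0.26 × 1208 = 314.080
  age 4: 0.18 × 1450 = 261.000
Maximum at age 3 (314.080).

3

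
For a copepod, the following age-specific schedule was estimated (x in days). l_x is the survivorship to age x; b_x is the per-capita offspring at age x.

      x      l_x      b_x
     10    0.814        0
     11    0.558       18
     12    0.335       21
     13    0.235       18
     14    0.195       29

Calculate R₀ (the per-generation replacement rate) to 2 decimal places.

26.96

R₀ = Σ l_x b_x:
  age 10: 0.814 × 0 = 0.0000
  age 11: 0.558 × 18 = 10.0440
  age 12: 0.335 × 21 = 7.0350
  age 13: 0.235 × 18 = 4.2300
  age 14: 0.195 × 29 = 5.6550
R₀ = 0.0000 + 10.0440 + 7.0350 + 4.2300 + 5.6550 = 26.9640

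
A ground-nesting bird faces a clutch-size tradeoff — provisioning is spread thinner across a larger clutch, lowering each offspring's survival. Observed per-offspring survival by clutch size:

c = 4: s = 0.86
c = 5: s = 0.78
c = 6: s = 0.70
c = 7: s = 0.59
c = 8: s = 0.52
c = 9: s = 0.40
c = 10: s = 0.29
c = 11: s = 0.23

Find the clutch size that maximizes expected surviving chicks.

6

Expected surviving chicks = c × s(c):
  c=4: 4 × 0.86 = 3.440
  c=5: 5 × 0.78 = 3.900
  c=6: 6 × 0.70 = 4.200
  c=7: 7 × 0.59 = 4.130
  c=8: 8 × 0.52 = 4.160
  c=9: 9 × 0.40 = 3.600
  c=10: 10 × 0.29 = 2.900
  c=11: 11 × 0.23 = 2.530
Maximum at c = 6 (4.200 surviving chicks).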